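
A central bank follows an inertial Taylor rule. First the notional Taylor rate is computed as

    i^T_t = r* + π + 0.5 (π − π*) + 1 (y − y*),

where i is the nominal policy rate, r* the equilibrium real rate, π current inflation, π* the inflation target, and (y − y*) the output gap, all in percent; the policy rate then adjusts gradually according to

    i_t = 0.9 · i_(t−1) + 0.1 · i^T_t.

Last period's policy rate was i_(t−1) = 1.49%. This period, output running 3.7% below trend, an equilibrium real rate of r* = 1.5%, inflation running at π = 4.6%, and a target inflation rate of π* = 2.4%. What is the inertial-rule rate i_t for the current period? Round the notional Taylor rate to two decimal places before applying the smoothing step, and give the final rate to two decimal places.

Output 3.7% below potential → (y − y*) = -3.7.
i^T_t = 1.5 + 4.6 + 0.5 × (4.6 − 2.4) + 1 × (-3.7)
   = 1.5 + 4.6 + 1.1 − 3.7 = 3.50
i_t = 0.9 × 1.49 + 0.1 × 3.50 = 1.341 + 0.35 = 1.69

1.69%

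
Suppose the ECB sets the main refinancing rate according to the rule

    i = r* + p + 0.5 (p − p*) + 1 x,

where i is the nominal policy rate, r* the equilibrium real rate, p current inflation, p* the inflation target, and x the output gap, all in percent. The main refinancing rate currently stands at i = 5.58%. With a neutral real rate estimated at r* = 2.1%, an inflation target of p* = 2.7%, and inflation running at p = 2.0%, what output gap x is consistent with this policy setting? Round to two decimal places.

1 x = 5.58 − 2.1 − 2.0 − 0.5 × (2.0 − 2.7) = 1.83
x = 1.83 / 1 = 1.83

1.83%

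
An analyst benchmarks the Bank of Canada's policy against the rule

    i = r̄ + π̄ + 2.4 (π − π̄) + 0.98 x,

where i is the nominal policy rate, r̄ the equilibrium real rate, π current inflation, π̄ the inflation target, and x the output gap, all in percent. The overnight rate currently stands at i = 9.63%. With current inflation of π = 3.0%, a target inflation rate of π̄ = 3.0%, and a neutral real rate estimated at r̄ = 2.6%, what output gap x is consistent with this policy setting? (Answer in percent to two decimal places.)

0.98 x = 9.63 − 2.6 − 3.0 − 2.4 × (3.0 − 3.0) = 4.03
x = 4.03 / 0.98 = 4.11

4.11%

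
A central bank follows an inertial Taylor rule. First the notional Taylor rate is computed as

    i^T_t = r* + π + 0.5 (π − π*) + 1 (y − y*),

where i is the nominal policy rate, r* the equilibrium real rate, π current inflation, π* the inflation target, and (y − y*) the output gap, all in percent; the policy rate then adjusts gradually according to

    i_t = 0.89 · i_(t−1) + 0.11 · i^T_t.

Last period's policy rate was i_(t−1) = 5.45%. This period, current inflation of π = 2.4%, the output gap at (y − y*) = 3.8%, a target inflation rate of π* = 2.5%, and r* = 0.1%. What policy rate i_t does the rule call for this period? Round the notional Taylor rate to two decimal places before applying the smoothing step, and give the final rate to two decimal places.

5.54%

i^T_t = 0.1 + 2.4 + 0.5 × (2.4 − 2.5) + 1 × 3.8
   = 0.1 + 2.4 − 0.05 + 3.8 = 6.25
i_t = 0.89 × 5.45 + 0.11 × 6.25 = 4.8505 + 0.6875 = 5.54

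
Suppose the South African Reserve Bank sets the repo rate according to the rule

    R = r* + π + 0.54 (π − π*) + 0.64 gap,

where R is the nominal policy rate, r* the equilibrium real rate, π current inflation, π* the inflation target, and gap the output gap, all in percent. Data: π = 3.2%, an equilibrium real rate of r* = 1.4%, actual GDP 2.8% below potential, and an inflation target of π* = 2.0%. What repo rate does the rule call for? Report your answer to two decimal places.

Output 2.8% below potential → gap = -2.8.
R = 1.4 + 3.2 + 0.54 × (3.2 − 2.0) + 0.64 × (-2.8)
   = 1.4 + 3.2 + 0.648 − 1.792 = 3.46

3.46%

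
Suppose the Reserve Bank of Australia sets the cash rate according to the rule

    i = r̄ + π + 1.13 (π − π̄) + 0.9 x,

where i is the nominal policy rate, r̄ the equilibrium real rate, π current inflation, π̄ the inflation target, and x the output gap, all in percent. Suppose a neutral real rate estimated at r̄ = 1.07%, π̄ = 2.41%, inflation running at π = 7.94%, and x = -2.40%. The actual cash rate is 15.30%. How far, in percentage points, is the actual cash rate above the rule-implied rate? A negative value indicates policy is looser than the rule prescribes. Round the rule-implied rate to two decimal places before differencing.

i = 1.07 + 7.94 + 1.13 × (7.94 − 2.41) + 0.9 × (-2.40)
   = 1.07 + 7.94 + 6.2489 − 2.16 = 13.10
Deviation = 15.30 − 13.10 = 2.20 pp.

2.20 pp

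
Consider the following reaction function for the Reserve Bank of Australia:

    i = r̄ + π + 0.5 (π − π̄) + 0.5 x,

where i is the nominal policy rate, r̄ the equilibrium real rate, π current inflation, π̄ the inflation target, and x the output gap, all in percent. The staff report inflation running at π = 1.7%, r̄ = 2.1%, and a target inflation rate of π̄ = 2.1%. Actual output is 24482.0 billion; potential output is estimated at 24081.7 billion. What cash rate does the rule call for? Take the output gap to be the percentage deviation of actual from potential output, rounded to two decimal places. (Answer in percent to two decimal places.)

4.43%

Output gap = 100 × (24482.0 − 24081.7) / 24081.7 = 1.66%.
i = 2.10 + 1.70 + 0.5 × (1.70 − 2.10) + 0.5 × 1.66
   = 2.10 + 1.7 − 0.2 + 0.83 = 4.43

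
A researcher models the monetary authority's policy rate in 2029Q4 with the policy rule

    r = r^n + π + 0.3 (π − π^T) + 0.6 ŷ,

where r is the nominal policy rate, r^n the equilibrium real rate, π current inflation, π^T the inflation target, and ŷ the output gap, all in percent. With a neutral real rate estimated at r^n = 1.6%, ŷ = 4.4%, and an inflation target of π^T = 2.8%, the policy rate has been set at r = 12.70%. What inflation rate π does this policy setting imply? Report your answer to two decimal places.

7.15%

Collecting π: r = r^n + (1 + 0.3) π − 0.3 π^T + 0.6 ŷ
1.3 π = 12.70 − 1.6 + 0.3 × 2.8 − 0.6 × 4.4 = 9.3
π = 9.3 / 1.3 = 7.15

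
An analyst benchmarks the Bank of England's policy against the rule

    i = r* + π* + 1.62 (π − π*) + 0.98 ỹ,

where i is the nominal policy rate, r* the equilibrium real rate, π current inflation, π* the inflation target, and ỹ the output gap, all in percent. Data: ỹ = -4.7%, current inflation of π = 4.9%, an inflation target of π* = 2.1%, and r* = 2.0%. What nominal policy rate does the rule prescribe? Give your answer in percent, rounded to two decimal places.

4.03%

i = 2.0 + 2.1 + 1.62 × (4.9 − 2.1) + 0.98 × (-4.7)
   = 2.0 + 2.1 + 4.536 − 4.606 = 4.03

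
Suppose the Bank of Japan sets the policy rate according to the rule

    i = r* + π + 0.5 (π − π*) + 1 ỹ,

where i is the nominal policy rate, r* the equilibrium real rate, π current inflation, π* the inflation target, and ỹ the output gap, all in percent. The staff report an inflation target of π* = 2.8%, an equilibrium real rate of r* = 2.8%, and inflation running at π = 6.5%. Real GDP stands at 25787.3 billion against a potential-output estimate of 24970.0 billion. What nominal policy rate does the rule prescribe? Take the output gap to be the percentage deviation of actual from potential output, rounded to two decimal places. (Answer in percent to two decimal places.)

Output gap = 100 × (25787.3 − 24970.0) / 24970.0 = 3.27%.
i = 2.80 + 6.50 + 0.5 × (6.50 − 2.80) + 1 × 3.27
   = 2.80 + 6.5 + 1.85 + 3.27 = 14.42

14.42%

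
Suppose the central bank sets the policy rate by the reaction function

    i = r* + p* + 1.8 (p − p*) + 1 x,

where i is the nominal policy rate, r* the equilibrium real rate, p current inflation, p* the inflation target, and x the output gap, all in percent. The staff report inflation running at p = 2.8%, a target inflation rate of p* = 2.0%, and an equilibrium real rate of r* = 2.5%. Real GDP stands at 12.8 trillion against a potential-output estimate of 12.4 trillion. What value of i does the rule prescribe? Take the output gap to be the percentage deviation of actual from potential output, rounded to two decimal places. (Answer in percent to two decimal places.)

9.17%

Output gap = 100 × (12.8 − 12.4) / 12.4 = 3.23%.
i = 2.50 + 2.00 + 1.8 × (2.80 − 2.00) + 1 × 3.23
   = 2.50 + 2 + 1.44 + 3.23 = 9.17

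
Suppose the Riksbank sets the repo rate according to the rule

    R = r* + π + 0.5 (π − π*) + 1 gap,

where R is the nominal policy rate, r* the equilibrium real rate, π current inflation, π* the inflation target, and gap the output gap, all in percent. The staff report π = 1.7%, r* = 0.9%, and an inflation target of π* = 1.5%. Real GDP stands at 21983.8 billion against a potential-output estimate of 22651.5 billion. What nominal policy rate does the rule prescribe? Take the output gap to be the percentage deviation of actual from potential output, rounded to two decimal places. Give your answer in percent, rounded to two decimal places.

-0.25%

Output gap = 100 × (21983.8 − 22651.5) / 22651.5 = -2.95%.
R = 0.90 + 1.70 + 0.5 × (1.70 − 1.50) + 1 × (-2.95)
   = 0.90 + 1.7 + 0.1 − 2.95 = -0.25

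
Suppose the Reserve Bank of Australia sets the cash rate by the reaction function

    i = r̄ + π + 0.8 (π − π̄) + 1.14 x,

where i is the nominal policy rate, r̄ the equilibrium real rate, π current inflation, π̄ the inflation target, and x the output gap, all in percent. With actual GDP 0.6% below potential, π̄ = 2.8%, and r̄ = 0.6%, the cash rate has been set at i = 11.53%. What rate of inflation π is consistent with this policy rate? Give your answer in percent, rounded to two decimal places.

7.70%

Output 0.6% below potential → x = -0.6.
Collecting π: i = r̄ + (1 + 0.8) π − 0.8 π̄ + 1.14 x
1.8 π = 11.53 − 0.6 + 0.8 × 2.8 − 1.14 × (-0.6) = 13.854
π = 13.854 / 1.8 = 7.70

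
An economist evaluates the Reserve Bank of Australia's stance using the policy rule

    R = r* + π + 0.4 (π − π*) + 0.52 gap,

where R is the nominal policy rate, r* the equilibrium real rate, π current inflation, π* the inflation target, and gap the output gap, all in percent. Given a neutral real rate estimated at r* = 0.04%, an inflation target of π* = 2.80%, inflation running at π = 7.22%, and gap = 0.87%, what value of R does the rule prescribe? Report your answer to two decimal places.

9.48%

R = 0.04 + 7.22 + 0.4 × (7.22 − 2.80) + 0.52 × 0.87
   = 0.04 + 7.22 + 1.768 + 0.4524 = 9.48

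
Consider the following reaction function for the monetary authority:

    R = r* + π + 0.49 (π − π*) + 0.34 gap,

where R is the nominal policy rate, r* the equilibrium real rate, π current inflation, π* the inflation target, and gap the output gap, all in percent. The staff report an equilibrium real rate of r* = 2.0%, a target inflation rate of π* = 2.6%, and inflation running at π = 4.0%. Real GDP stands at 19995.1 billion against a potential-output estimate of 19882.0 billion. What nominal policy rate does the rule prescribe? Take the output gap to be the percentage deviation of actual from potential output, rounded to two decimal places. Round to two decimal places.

Output gap = 100 × (19995.1 − 19882.0) / 19882.0 = 0.57%.
R = 2.00 + 4.00 + 0.49 × (4.00 − 2.60) + 0.34 × 0.57
   = 2.00 + 4 + 0.686 + 0.1938 = 6.88

6.88%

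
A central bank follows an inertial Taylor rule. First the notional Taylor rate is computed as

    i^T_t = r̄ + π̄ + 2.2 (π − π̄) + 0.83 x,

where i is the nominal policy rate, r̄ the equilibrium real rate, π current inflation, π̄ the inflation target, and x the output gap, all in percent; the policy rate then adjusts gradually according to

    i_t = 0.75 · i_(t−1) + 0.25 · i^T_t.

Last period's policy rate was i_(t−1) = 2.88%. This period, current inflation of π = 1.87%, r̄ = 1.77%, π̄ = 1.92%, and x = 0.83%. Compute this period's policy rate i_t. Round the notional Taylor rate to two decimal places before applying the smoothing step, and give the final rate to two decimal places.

i^T_t = 1.77 + 1.92 + 2.2 × (1.87 − 1.92) + 0.83 × 0.83
   = 1.77 + 1.92 − 0.11 + 0.6889 = 4.27
i_t = 0.75 × 2.88 + 0.25 × 4.27 = 2.16 + 1.0675 = 3.23

3.23%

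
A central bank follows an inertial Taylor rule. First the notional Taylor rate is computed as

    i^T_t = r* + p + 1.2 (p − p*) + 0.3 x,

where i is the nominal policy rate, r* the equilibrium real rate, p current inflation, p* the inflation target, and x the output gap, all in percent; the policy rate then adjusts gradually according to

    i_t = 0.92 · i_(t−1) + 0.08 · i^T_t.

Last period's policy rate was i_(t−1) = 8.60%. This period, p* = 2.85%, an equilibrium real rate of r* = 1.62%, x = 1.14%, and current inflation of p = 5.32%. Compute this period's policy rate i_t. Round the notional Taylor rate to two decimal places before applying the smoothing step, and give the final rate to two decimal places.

i^T_t = 1.62 + 5.32 + 1.2 × (5.32 − 2.85) + 0.3 × 1.14
   = 1.62 + 5.32 + 2.964 + 0.342 = 10.25
i_t = 0.92 × 8.60 + 0.08 × 10.25 = 7.912 + 0.82 = 8.73

8.73%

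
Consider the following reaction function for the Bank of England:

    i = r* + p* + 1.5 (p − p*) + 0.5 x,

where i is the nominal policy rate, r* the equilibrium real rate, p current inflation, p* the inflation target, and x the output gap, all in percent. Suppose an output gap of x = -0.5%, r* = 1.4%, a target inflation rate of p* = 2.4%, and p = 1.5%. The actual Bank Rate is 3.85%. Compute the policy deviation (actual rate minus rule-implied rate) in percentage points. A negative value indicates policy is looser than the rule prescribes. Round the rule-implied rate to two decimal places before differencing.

i = 1.4 + 2.4 + 1.5 × (1.5 − 2.4) + 0.5 × (-0.5)
   = 1.4 + 2.4 − 1.35 − 0.25 = 2.20
Deviation = 3.85 − 2.20 = 1.65 pp.

1.65 pp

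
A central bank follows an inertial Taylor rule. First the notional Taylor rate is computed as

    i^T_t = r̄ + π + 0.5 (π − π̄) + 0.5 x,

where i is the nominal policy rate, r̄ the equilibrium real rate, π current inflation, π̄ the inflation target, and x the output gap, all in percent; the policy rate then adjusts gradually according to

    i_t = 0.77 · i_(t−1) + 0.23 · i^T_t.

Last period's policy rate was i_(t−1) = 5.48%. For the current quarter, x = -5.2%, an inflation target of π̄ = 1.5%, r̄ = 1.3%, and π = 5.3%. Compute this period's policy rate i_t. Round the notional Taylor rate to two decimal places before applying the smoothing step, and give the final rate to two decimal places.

5.58%

i^T_t = 1.3 + 5.3 + 0.5 × (5.3 − 1.5) + 0.5 × (-5.2)
   = 1.3 + 5.3 + 1.9 − 2.6 = 5.90
i_t = 0.77 × 5.48 + 0.23 × 5.90 = 4.2196 + 1.357 = 5.58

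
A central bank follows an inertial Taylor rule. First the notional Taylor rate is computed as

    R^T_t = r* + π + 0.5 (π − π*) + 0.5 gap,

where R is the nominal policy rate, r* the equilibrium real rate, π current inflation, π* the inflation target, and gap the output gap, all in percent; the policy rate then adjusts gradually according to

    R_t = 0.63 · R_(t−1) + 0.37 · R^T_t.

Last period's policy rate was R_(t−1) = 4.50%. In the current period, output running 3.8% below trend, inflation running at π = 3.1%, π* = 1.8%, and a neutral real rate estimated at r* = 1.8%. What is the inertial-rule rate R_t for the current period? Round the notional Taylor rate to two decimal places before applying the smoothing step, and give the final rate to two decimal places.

4.19%

Output 3.8% below potential → gap = -3.8.
R^T_t = 1.8 + 3.1 + 0.5 × (3.1 − 1.8) + 0.5 × (-3.8)
   = 1.8 + 3.1 + 0.65 − 1.9 = 3.65
R_t = 0.63 × 4.50 + 0.37 × 3.65 = 2.835 + 1.3505 = 4.19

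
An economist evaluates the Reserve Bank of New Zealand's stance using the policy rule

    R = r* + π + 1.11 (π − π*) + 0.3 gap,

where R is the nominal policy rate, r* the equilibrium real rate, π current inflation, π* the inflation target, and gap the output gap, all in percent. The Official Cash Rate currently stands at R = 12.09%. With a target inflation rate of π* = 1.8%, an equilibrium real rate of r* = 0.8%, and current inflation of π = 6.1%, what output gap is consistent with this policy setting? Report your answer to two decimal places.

0.3 gap = 12.09 − 0.8 − 6.1 − 1.11 × (6.1 − 1.8) = 0.417
gap = 0.417 / 0.3 = 1.39

1.39%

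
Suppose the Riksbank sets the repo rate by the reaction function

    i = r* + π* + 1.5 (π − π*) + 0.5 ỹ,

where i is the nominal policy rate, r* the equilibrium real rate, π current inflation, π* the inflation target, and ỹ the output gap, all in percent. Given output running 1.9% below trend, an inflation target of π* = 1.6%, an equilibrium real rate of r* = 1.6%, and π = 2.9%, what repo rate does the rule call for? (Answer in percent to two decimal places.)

4.20%

Output 1.9% below potential → ỹ = -1.9.
i = 1.6 + 1.6 + 1.5 × (2.9 − 1.6) + 0.5 × (-1.9)
   = 1.6 + 1.6 + 1.95 − 0.95 = 4.20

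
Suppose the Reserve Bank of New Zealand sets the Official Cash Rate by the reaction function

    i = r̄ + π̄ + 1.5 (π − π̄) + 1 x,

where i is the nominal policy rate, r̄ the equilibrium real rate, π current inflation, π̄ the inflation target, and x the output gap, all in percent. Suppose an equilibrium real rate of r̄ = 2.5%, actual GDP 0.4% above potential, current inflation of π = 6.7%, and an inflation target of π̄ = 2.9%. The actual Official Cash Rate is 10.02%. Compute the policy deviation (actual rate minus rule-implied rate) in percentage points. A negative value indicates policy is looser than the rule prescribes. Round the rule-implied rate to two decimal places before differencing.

Output 0.4% above potential → x = 0.4.
i = 2.5 + 2.9 + 1.5 × (6.7 − 2.9) + 1 × 0.4
   = 2.5 + 2.9 + 5.7 + 0.4 = 11.50
Deviation = 10.02 − 11.50 = -1.48 pp.

-1.48 pp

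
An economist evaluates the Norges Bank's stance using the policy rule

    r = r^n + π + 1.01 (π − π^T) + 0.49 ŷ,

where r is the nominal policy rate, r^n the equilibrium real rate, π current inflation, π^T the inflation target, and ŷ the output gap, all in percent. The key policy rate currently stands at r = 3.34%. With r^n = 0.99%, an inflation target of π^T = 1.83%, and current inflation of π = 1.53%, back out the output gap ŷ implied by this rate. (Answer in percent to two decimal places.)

2.29%

0.49 ŷ = 3.34 − 0.99 − 1.53 − 1.01 × (1.53 − 1.83) = 1.123
ŷ = 1.123 / 0.49 = 2.29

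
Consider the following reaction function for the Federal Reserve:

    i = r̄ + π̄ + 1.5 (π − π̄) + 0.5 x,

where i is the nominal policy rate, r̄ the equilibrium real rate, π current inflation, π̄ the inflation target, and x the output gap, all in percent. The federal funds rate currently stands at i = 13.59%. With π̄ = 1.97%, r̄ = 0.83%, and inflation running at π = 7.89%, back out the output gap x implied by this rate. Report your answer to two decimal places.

0.5 x = 13.59 − 0.83 − 1.97 − 1.5 × (7.89 − 1.97) = 1.91
x = 1.91 / 0.5 = 3.82

3.82%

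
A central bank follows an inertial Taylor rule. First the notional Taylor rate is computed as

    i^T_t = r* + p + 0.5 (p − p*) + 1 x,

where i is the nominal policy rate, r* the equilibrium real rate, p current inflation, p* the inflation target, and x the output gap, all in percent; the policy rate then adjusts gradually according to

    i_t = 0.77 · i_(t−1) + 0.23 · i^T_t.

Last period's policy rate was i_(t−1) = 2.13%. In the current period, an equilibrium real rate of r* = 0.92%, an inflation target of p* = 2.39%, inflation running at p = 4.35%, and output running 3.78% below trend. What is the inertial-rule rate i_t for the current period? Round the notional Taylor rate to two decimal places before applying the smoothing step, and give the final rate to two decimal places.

2.21%

Output 3.78% below potential → x = -3.78.
i^T_t = 0.92 + 4.35 + 0.5 × (4.35 − 2.39) + 1 × (-3.78)
   = 0.92 + 4.35 + 0.98 − 3.78 = 2.47
i_t = 0.77 × 2.13 + 0.23 × 2.47 = 1.6401 + 0.5681 = 2.21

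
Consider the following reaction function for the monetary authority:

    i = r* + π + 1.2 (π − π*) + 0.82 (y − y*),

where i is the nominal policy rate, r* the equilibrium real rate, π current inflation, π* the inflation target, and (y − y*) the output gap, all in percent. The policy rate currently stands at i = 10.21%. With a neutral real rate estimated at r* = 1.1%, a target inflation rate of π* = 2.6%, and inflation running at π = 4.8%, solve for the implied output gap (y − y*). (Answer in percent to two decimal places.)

2.04%

0.82 (y − y*) = 10.21 − 1.1 − 4.8 − 1.2 × (4.8 − 2.6) = 1.67
(y − y*) = 1.67 / 0.82 = 2.04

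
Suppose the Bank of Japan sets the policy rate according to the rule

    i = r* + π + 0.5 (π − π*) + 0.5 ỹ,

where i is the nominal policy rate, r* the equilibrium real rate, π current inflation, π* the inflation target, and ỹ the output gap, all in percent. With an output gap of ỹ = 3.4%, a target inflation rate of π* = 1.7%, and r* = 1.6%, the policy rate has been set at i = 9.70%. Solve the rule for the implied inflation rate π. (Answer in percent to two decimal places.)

4.83%

Collecting π: i = r* + (1 + 0.5) π − 0.5 π* + 0.5 ỹ
1.5 π = 9.70 − 1.6 + 0.5 × 1.7 − 0.5 × 3.4 = 7.25
π = 7.25 / 1.5 = 4.83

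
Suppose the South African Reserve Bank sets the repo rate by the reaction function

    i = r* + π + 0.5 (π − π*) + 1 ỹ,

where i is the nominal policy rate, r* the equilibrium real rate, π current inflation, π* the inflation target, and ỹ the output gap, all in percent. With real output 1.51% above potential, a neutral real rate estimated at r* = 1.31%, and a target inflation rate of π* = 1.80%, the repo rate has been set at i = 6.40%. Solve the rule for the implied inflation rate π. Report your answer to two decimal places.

2.99%

Output 1.51% above potential → ỹ = 1.51.
Collecting π: i = r* + (1 + 0.5) π − 0.5 π* + 1 ỹ
1.5 π = 6.40 − 1.31 + 0.5 × 1.80 − 1 × 1.51 = 4.48
π = 4.48 / 1.5 = 2.99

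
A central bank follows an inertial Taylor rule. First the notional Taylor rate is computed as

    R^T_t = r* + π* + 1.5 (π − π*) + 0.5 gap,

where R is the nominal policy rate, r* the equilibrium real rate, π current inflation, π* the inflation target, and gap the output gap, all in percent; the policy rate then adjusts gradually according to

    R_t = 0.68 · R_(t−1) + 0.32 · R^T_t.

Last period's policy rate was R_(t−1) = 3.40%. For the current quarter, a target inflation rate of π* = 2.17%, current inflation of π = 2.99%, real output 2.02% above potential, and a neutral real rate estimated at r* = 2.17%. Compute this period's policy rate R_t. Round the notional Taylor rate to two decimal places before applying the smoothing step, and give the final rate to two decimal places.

4.42%

Output 2.02% above potential → gap = 2.02.
R^T_t = 2.17 + 2.17 + 1.5 × (2.99 − 2.17) + 0.5 × 2.02
   = 2.17 + 2.17 + 1.23 + 1.01 = 6.58
R_t = 0.68 × 3.40 + 0.32 × 6.58 = 2.312 + 2.1056 = 4.42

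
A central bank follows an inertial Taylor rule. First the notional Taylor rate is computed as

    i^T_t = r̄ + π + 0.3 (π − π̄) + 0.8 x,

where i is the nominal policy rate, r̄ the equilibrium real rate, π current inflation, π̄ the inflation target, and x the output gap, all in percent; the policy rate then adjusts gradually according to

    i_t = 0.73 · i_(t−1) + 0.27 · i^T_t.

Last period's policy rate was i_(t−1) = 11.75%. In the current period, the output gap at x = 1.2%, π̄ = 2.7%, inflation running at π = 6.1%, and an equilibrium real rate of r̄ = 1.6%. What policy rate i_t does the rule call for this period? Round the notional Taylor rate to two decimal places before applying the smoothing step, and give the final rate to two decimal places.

11.19%

i^T_t = 1.6 + 6.1 + 0.3 × (6.1 − 2.7) + 0.8 × 1.2
   = 1.6 + 6.1 + 1.02 + 0.96 = 9.68
i_t = 0.73 × 11.75 + 0.27 × 9.68 = 8.5775 + 2.6136 = 11.19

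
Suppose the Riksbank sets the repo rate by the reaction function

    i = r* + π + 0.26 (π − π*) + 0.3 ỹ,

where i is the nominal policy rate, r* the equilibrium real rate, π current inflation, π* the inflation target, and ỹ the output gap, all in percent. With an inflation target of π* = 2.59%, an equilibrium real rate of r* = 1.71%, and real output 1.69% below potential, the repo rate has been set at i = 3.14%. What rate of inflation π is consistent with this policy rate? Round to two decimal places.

Output 1.69% below potential → ỹ = -1.69.
Collecting π: i = r* + (1 + 0.26) π − 0.26 π* + 0.3 ỹ
1.26 π = 3.14 − 1.71 + 0.26 × 2.59 − 0.3 × (-1.69) = 2.6104
π = 2.6104 / 1.26 = 2.07

2.07%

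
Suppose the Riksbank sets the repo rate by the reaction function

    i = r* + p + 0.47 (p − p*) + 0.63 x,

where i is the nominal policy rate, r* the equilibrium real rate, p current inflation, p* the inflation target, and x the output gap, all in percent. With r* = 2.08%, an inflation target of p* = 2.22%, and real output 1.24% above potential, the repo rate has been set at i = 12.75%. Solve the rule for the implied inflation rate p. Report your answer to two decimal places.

7.44%

Output 1.24% above potential → x = 1.24.
Collecting p: i = r* + (1 + 0.47) p − 0.47 p* + 0.63 x
1.47 p = 12.75 − 2.08 + 0.47 × 2.22 − 0.63 × 1.24 = 10.9322
p = 10.9322 / 1.47 = 7.44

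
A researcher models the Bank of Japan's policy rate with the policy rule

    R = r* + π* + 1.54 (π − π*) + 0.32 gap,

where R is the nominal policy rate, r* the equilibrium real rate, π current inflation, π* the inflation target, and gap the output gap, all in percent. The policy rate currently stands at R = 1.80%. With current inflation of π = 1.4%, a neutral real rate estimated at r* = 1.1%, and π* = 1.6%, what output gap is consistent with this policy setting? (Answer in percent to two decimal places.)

-1.85%

0.32 gap = 1.80 − 1.1 − 1.6 − 1.54 × (1.4 − 1.6) = -0.592
gap = -0.592 / 0.32 = -1.85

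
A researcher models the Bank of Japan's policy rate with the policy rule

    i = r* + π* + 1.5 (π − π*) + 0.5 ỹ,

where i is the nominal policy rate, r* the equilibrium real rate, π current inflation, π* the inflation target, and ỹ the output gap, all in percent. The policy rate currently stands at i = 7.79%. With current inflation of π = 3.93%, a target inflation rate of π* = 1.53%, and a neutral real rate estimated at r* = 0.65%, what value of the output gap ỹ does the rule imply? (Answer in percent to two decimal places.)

0.5 ỹ = 7.79 − 0.65 − 1.53 − 1.5 × (3.93 − 1.53) = 2.01
ỹ = 2.01 / 0.5 = 4.02

4.02%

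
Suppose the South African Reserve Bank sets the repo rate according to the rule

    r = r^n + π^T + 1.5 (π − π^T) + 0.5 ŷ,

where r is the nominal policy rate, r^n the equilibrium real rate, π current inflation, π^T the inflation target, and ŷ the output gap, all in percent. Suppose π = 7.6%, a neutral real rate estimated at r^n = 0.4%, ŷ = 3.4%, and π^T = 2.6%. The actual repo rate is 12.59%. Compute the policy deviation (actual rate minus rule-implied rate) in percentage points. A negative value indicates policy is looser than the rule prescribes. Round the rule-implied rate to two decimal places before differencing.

0.39 pp

r = 0.4 + 2.6 + 1.5 × (7.6 − 2.6) + 0.5 × 3.4
   = 0.4 + 2.6 + 7.5 + 1.7 = 12.20
Deviation = 12.59 − 12.20 = 0.39 pp.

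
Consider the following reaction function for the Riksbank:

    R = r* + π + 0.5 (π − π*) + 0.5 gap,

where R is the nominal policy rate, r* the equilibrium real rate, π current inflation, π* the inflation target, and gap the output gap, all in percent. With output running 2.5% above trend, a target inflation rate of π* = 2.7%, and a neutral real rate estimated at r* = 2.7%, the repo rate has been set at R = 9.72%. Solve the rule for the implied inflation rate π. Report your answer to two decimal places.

Output 2.5% above potential → gap = 2.5.
Collecting π: R = r* + (1 + 0.5) π − 0.5 π* + 0.5 gap
1.5 π = 9.72 − 2.7 + 0.5 × 2.7 − 0.5 × 2.5 = 7.12
π = 7.12 / 1.5 = 4.75

4.75%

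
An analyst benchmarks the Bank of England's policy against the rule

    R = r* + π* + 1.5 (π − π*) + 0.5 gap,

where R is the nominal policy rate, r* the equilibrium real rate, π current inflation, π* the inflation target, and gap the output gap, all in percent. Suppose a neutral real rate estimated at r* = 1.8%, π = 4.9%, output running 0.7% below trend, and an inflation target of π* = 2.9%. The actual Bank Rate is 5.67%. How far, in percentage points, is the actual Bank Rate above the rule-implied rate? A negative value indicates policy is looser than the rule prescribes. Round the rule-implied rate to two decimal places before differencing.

-1.68 pp

Output 0.7% below potential → gap = -0.7.
R = 1.8 + 2.9 + 1.5 × (4.9 − 2.9) + 0.5 × (-0.7)
   = 1.8 + 2.9 + 3 − 0.35 = 7.35
Deviation = 5.67 − 7.35 = -1.68 pp.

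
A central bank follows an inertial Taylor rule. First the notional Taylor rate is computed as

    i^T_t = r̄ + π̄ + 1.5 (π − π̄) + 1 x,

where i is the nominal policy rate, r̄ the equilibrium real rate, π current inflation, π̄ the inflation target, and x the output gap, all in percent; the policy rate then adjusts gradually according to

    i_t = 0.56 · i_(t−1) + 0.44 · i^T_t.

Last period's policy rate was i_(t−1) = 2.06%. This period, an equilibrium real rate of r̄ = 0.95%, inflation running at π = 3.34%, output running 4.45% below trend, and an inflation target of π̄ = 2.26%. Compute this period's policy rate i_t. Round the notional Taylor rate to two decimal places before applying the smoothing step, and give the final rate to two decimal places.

1.32%

Output 4.45% below potential → x = -4.45.
i^T_t = 0.95 + 2.26 + 1.5 × (3.34 − 2.26) + 1 × (-4.45)
   = 0.95 + 2.26 + 1.62 − 4.45 = 0.38
i_t = 0.56 × 2.06 + 0.44 × 0.38 = 1.1536 + 0.1672 = 1.32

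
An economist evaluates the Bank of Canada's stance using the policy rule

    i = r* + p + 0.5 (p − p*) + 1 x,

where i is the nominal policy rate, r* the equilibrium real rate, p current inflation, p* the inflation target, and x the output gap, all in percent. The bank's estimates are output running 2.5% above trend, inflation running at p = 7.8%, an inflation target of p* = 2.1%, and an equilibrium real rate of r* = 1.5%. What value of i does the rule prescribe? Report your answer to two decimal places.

14.65%

Output 2.5% above potential → x = 2.5.
i = 1.5 + 7.8 + 0.5 × (7.8 − 2.1) + 1 × 2.5
   = 1.5 + 7.8 + 2.85 + 2.5 = 14.65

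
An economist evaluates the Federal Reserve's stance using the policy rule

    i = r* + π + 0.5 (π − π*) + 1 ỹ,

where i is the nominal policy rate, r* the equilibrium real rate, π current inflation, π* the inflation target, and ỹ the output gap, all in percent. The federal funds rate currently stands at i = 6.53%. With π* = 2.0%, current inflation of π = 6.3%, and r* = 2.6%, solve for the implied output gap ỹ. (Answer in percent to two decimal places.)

1 ỹ = 6.53 − 2.6 − 6.3 − 0.5 × (6.3 − 2.0) = -4.52
ỹ = -4.52 / 1 = -4.52

-4.52%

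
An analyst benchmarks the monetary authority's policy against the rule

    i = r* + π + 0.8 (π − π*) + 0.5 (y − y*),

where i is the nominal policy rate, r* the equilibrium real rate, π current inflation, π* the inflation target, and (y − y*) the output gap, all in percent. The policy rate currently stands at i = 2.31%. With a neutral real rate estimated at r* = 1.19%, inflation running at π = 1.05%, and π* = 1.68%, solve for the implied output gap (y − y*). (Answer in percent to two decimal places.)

0.5 (y − y*) = 2.31 − 1.19 − 1.05 − 0.8 × (1.05 − 1.68) = 0.574
(y − y*) = 0.574 / 0.5 = 1.15

1.15%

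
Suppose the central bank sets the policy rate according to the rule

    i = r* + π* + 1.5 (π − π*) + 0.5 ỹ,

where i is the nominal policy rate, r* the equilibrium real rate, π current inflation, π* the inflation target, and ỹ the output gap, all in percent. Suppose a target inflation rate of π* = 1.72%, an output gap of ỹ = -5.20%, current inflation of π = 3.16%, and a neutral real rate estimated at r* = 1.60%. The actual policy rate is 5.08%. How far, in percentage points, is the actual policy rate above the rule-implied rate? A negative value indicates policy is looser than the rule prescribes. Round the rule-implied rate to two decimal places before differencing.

i = 1.60 + 1.72 + 1.5 × (3.16 − 1.72) + 0.5 × (-5.20)
   = 1.60 + 1.72 + 2.16 − 2.6 = 2.88
Deviation = 5.08 − 2.88 = 2.20 pp.

2.20 pp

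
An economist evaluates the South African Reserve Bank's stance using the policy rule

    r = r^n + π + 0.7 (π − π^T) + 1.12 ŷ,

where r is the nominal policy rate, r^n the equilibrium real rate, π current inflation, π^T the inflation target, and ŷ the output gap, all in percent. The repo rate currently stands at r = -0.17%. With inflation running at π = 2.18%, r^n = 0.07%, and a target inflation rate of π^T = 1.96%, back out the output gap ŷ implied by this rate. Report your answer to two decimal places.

1.12 ŷ = -0.17 − 0.07 − 2.18 − 0.7 × (2.18 − 1.96) = -2.574
ŷ = -2.574 / 1.12 = -2.30

-2.30%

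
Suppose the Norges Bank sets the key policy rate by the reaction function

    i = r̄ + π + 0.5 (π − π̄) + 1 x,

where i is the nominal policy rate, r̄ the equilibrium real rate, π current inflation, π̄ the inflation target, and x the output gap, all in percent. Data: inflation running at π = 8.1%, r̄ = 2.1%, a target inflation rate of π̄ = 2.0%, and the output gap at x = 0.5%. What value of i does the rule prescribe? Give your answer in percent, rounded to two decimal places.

i = 2.1 + 8.1 + 0.5 × (8.1 − 2.0) + 1 × 0.5
   = 2.1 + 8.1 + 3.05 + 0.5 = 13.75

13.75%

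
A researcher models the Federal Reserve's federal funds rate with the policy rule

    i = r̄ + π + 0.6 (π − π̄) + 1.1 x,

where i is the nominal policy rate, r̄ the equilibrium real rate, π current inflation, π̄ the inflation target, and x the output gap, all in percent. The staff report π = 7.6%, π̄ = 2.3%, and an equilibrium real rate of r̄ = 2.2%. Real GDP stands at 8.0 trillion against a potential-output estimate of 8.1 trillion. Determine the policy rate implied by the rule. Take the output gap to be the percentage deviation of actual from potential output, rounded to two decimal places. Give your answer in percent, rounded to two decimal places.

11.63%

Output gap = 100 × (8.0 − 8.1) / 8.1 = -1.23%.
i = 2.20 + 7.60 + 0.6 × (7.60 − 2.30) + 1.1 × (-1.23)
   = 2.20 + 7.6 + 3.18 − 1.353 = 11.63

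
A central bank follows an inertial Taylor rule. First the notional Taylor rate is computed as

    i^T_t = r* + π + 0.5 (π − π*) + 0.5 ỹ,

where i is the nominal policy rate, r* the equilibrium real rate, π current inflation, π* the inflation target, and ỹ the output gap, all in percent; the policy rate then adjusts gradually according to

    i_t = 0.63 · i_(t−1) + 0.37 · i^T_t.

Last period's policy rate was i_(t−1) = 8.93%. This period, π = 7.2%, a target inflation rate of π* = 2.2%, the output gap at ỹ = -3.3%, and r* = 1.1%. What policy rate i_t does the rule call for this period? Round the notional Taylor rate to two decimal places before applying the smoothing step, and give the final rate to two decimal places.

i^T_t = 1.1 + 7.2 + 0.5 × (7.2 − 2.2) + 0.5 × (-3.3)
   = 1.1 + 7.2 + 2.5 − 1.65 = 9.15
i_t = 0.63 × 8.93 + 0.37 × 9.15 = 5.6259 + 3.3855 = 9.01

9.01%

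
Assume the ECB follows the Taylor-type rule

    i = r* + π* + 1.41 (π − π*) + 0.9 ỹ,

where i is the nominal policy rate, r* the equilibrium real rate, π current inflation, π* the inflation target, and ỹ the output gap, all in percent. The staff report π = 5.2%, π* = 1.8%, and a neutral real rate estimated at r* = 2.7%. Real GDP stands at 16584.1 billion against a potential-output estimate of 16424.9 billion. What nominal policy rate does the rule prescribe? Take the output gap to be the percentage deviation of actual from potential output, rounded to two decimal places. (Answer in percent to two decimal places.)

Output gap = 100 × (16584.1 − 16424.9) / 16424.9 = 0.97%.
i = 2.70 + 1.80 + 1.41 × (5.20 − 1.80) + 0.9 × 0.97
   = 2.70 + 1.8 + 4.794 + 0.873 = 10.17

10.17%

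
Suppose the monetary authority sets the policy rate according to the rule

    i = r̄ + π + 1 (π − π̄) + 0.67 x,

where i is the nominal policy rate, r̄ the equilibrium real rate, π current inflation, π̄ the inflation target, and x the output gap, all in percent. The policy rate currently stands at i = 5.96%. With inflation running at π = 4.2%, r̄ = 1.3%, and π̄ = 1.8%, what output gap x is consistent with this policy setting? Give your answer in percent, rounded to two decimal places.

0.67 x = 5.96 − 1.3 − 4.2 − 1 × (4.2 − 1.8) = -1.94
x = -1.94 / 0.67 = -2.90

-2.90%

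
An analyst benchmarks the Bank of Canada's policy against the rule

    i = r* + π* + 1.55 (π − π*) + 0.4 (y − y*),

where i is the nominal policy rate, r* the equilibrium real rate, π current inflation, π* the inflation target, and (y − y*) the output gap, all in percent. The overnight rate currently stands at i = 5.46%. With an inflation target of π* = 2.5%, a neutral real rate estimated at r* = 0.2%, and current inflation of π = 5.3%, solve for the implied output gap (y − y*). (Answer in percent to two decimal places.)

-3.95%

0.4 (y − y*) = 5.46 − 0.2 − 2.5 − 1.55 × (5.3 − 2.5) = -1.58
(y − y*) = -1.58 / 0.4 = -3.95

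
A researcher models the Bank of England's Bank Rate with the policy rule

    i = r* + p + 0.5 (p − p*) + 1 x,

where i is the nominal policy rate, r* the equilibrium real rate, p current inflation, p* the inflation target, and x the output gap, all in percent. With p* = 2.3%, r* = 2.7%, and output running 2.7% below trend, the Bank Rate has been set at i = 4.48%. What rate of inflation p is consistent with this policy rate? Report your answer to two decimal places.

Output 2.7% below potential → x = -2.7.
Collecting p: i = r* + (1 + 0.5) p − 0.5 p* + 1 x
1.5 p = 4.48 − 2.7 + 0.5 × 2.3 − 1 × (-2.7) = 5.63
p = 5.63 / 1.5 = 3.75

3.75%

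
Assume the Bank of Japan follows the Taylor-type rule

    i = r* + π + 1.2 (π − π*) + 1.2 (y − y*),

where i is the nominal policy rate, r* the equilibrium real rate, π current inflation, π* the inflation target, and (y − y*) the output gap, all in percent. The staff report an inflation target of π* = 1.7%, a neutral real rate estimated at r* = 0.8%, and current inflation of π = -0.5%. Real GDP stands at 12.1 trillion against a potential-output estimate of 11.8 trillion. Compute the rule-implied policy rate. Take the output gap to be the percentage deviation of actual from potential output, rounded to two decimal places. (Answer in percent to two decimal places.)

0.71%

Output gap = 100 × (12.1 − 11.8) / 11.8 = 2.54%.
i = 0.80 + (-0.50) + 1.2 × (-0.50 − 1.70) + 1.2 × 2.54
   = 0.80 − 0.5 − 2.64 + 3.048 = 0.71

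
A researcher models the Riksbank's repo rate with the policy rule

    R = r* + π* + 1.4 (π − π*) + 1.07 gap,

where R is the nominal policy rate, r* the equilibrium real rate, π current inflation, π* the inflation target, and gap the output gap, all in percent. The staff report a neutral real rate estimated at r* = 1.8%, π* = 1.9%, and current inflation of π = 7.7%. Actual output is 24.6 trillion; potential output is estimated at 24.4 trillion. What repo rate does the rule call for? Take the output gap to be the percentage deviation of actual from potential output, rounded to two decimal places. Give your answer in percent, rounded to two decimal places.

12.70%

Output gap = 100 × (24.6 − 24.4) / 24.4 = 0.82%.
R = 1.80 + 1.90 + 1.4 × (7.70 − 1.90) + 1.07 × 0.82
   = 1.80 + 1.9 + 8.12 + 0.8774 = 12.70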